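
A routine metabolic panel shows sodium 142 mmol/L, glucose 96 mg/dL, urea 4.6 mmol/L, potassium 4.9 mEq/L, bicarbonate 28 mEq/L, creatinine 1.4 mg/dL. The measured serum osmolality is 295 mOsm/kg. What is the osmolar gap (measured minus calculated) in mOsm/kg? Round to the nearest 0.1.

1.1 mOsm/kg

Calculated osmolality = 2·Na + glucose/18 + urea
= 2·142 + 96/18 + 4.6
= 284 + 5.33 + 4.60
= 293.93 mOsm/kg ≈ 293.9 mOsm/kg
Osmolar gap = measured − calculated = 295 − 293.9 = 1.1 mOsm/kg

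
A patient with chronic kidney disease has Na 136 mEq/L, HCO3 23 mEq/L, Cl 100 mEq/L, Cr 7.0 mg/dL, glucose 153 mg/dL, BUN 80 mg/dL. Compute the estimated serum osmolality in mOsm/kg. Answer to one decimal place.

309.1 mOsm/kg

Calculated osmolality = 2·Na + glucose/18 + BUN/2.8
= 2·136 + 153/18 + 80/2.8
= 272 + 8.50 + 28.57
= 309.07 mOsm/kg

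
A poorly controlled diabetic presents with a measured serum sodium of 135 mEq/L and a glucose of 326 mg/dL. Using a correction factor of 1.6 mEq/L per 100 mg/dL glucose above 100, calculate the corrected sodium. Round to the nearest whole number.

Corrected Na = measured Na + 1.6 · (glucose − 100)/100
= 135 + 1.6 · (326 − 100)/100
= 135 + 3.6
= 138.6 mEq/L

139 mEq/L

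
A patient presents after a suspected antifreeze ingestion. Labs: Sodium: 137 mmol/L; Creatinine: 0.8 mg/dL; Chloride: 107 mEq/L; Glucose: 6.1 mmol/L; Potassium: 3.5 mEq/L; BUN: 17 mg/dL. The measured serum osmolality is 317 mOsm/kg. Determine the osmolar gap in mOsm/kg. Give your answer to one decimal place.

Calculated osmolality = 2·Na + glucose + BUN/2.8
= 2·137 + 6.1 + 17/2.8
= 274 + 6.10 + 6.07
= 286.17 mOsm/kg ≈ 286.2 mOsm/kg
Osmolar gap = measured − calculated = 317 − 286.2 = 30.8 mOsm/kg

30.8 mOsm/kg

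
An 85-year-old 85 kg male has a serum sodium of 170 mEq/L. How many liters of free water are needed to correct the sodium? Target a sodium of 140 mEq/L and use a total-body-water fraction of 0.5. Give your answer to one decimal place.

TBW = 0.5 · 85 = 42.5 L
Free water deficit = TBW · (Na/140 − 1)
= 42.5 · (170/140 − 1)
= 42.5 · 0.2143
= 9.11 L

9.1 L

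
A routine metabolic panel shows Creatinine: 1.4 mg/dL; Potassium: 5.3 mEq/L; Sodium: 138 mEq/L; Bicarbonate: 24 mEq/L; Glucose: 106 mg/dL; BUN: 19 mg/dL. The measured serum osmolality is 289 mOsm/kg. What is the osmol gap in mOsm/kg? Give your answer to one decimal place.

Calculated osmolality = 2·Na + glucose/18 + BUN/2.8
= 2·138 + 106/18 + 19/2.8
= 276 + 5.89 + 6.79
= 288.68 mOsm/kg ≈ 288.7 mOsm/kg
Osmolar gap = measured − calculated = 289 − 288.7 = 0.3 mOsm/kg

0.3 mOsm/kg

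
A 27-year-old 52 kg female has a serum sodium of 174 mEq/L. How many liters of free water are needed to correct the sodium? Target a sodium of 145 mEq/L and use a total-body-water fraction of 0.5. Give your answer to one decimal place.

5.2 L

TBW = 0.5 · 52 = 26 L
Free water deficit = TBW · (Na/145 − 1)
= 26 · (174/145 − 1)
= 26 · 0.2
= 5.2 L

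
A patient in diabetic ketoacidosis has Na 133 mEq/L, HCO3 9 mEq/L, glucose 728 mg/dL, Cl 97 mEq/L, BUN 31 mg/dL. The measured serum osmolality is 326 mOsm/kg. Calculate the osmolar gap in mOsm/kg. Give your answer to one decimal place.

8.5 mOsm/kg

Calculated osmolality = 2·Na + glucose/18 + BUN/2.8
= 2·133 + 728/18 + 31/2.8
= 266 + 40.44 + 11.07
= 317.51 mOsm/kg ≈ 317.5 mOsm/kg
Osmolar gap = measured − calculated = 326 − 317.5 = 8.5 mOsm/kg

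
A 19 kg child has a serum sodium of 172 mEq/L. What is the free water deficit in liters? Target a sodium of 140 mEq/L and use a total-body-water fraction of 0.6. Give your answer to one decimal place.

TBW = 0.6 · 19 = 11.4 L
Free water deficit = TBW · (Na/140 − 1)
= 11.4 · (172/140 − 1)
= 11.4 · 0.2286
= 2.61 L

2.6 L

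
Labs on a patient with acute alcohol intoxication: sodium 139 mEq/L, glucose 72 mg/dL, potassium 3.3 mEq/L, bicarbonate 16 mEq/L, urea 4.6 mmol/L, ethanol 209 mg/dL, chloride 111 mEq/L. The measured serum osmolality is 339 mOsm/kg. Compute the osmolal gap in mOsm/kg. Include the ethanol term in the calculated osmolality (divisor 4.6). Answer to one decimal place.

7.0 mOsm/kg

Calculated osmolality = 2·Na + glucose/18 + urea + ethanol/4.6
= 2·139 + 72/18 + 4.6 + 209/4.6
= 278 + 4 + 4.60 + 45.43
= 332.03 mOsm/kg ≈ 332.0 mOsm/kg
Osmolar gap = measured − calculated = 339 − 332.0 = 7.0 mOsm/kg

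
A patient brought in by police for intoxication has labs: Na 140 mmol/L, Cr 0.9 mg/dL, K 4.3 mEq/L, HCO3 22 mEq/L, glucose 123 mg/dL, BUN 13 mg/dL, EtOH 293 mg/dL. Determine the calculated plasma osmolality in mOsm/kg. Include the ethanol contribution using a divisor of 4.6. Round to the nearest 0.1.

Calculated osmolality = 2·Na + glucose/18 + BUN/2.8 + ethanol/4.6
= 2·140 + 123/18 + 13/2.8 + 293/4.6
= 280 + 6.83 + 4.64 + 63.70
= 355.17 mOsm/kg

355.2 mOsm/kg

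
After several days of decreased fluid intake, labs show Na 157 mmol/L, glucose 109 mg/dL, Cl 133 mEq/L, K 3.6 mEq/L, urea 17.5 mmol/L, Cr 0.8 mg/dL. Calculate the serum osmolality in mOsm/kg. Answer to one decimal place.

Calculated osmolality = 2·Na + glucose/18 + urea
= 2·157 + 109/18 + 17.5
= 314 + 6.06 + 17.50
= 337.56 mOsm/kg

337.6 mOsm/kg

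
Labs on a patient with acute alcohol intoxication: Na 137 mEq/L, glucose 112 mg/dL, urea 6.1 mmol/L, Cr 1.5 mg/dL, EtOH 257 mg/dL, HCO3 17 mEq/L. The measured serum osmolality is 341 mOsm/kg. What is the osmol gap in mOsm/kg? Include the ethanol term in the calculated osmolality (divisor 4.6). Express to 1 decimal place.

Calculated osmolality = 2·Na + glucose/18 + urea + ethanol/4.6
= 2·137 + 112/18 + 6.1 + 257/4.6
= 274 + 6.22 + 6.10 + 55.87
= 342.19 mOsm/kg ≈ 342.2 mOsm/kg
Osmolar gap = measured − calculated = 341 − 342.2 = -1.2 mOsm/kg

-1.2 mOsm/kg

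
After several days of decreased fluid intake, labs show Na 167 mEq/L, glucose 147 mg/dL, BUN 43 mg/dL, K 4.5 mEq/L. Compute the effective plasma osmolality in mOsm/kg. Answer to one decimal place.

Effective osmolality excludes urea (freely permeant across cell membranes):
2·Na + glucose/18
= 2·167 + 147/18
= 334 + 8.17
= 342.17 mOsm/kg

342.2 mOsm/kg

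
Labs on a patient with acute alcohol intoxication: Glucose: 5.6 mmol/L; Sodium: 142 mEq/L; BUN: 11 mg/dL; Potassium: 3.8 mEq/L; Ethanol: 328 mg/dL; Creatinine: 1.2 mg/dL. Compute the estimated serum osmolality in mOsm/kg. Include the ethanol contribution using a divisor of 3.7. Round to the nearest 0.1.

382.2 mOsm/kg

Calculated osmolality = 2·Na + glucose + BUN/2.8 + ethanol/3.7
= 2·142 + 5.6 + 11/2.8 + 328/3.7
= 284 + 5.60 + 3.93 + 88.65
= 382.18 mOsm/kg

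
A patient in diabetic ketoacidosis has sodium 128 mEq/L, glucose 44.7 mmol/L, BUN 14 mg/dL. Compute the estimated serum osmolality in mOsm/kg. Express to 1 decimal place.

Calculated osmolality = 2·Na + glucose + BUN/2.8
= 2·128 + 44.7 + 14/2.8
= 256 + 44.70 + 5
= 305.7 mOsm/kg

305.7 mOsm/kg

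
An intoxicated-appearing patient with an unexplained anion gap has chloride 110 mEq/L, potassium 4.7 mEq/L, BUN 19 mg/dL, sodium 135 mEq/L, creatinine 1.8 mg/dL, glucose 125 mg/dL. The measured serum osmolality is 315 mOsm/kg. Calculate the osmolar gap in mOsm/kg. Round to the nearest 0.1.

Calculated osmolality = 2·Na + glucose/18 + BUN/2.8
= 2·135 + 125/18 + 19/2.8
= 270 + 6.94 + 6.79
= 283.73 mOsm/kg ≈ 283.7 mOsm/kg
Osmolar gap = measured − calculated = 315 − 283.7 = 31.3 mOsm/kg

31.3 mOsm/kg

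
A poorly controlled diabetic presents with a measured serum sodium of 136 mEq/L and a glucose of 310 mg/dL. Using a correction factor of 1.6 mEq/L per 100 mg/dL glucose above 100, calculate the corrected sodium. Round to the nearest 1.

139 mEq/L

Corrected Na = measured Na + 1.6 · (glucose − 100)/100
= 136 + 1.6 · (310 − 100)/100
= 136 + 3.4
= 139.4 mEq/L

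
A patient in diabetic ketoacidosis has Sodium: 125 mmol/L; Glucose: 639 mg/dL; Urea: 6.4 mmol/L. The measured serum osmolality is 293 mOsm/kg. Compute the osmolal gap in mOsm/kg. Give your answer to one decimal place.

Calculated osmolality = 2·Na + glucose/18 + urea
= 2·125 + 639/18 + 6.4
= 250 + 35.50 + 6.40
= 291.9 mOsm/kg ≈ 291.9 mOsm/kg
Osmolar gap = measured − calculated = 293 − 291.9 = 1.1 mOsm/kg

1.1 mOsm/kg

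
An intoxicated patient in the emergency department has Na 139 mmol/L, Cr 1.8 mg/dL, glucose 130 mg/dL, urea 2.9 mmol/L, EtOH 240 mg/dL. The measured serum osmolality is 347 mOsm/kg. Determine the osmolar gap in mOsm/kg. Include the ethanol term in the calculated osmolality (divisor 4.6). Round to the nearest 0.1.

6.7 mOsm/kg

Calculated osmolality = 2·Na + glucose/18 + urea + ethanol/4.6
= 2·139 + 130/18 + 2.9 + 240/4.6
= 278 + 7.22 + 2.90 + 52.17
= 340.29 mOsm/kg ≈ 340.3 mOsm/kg
Osmolar gap = measured − calculated = 347 − 340.3 = 6.7 mOsm/kg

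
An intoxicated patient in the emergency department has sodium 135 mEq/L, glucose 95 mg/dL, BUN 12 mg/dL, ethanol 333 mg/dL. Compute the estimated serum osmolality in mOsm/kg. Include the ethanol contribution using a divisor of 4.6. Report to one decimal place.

352.0 mOsm/kg

Calculated osmolality = 2·Na + glucose/18 + BUN/2.8 + ethanol/4.6
= 2·135 + 95/18 + 12/2.8 + 333/4.6
= 270 + 5.28 + 4.29 + 72.39
= 351.96 mOsm/kg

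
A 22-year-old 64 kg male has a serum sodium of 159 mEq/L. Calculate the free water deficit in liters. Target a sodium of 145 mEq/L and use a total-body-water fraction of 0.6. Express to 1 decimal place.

TBW = 0.6 · 64 = 38.4 L
Free water deficit = TBW · (Na/145 − 1)
= 38.4 · (159/145 − 1)
= 38.4 · 0.0966
= 3.71 L

3.7 L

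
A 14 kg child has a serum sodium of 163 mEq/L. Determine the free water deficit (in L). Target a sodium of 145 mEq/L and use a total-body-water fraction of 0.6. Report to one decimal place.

TBW = 0.6 · 14 = 8.4 L
Free water deficit = TBW · (Na/145 − 1)
= 8.4 · (163/145 − 1)
= 8.4 · 0.1241
= 1.04 L

1.0 L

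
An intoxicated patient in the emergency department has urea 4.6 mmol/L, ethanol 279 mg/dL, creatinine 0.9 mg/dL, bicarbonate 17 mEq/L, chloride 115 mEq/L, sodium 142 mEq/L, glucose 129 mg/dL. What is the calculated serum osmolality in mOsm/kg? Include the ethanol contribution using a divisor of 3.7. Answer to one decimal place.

371.2 mOsm/kg

Calculated osmolality = 2·Na + glucose/18 + urea + ethanol/3.7
= 2·142 + 129/18 + 4.6 + 279/3.7
= 284 + 7.17 + 4.60 + 75.41
= 371.18 mOsm/kg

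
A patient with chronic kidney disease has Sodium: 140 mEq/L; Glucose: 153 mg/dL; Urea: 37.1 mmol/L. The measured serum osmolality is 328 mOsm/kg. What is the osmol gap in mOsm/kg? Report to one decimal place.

Calculated osmolality = 2·Na + glucose/18 + urea
= 2·140 + 153/18 + 37.1
= 280 + 8.50 + 37.10
= 325.6 mOsm/kg ≈ 325.6 mOsm/kg
Osmolar gap = measured − calculated = 328 − 325.6 = 2.4 mOsm/kg

2.4 mOsm/kg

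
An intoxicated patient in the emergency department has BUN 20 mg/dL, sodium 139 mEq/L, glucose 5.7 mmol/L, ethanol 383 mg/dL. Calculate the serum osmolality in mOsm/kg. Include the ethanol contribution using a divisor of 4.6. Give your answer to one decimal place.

Calculated osmolality = 2·Na + glucose + BUN/2.8 + ethanol/4.6
= 2·139 + 5.7 + 20/2.8 + 383/4.6
= 278 + 5.70 + 7.14 + 83.26
= 374.1 mOsm/kg

374.1 mOsm/kg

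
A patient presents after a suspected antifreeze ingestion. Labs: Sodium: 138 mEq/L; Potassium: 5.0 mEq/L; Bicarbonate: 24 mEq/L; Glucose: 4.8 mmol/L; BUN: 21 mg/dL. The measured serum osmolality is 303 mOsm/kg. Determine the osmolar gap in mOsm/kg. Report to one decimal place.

14.7 mOsm/kg

Calculated osmolality = 2·Na + glucose + BUN/2.8
= 2·138 + 4.8 + 21/2.8
= 276 + 4.80 + 7.50
= 288.3 mOsm/kg ≈ 288.3 mOsm/kg
Osmolar gap = measured − calculated = 303 − 288.3 = 14.7 mOsm/kg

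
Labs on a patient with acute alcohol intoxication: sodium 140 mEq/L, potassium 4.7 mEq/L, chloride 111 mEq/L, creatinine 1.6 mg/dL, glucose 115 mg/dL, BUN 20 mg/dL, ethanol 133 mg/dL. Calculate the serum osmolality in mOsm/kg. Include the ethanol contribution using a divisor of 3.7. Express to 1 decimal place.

Calculated osmolality = 2·Na + glucose/18 + BUN/2.8 + ethanol/3.7
= 2·140 + 115/18 + 20/2.8 + 133/3.7
= 280 + 6.39 + 7.14 + 35.95
= 329.48 mOsm/kg

329.5 mOsm/kg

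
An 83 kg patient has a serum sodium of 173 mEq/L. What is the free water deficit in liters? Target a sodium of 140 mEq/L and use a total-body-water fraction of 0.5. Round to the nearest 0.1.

TBW = 0.5 · 83 = 41.5 L
Free water deficit = TBW · (Na/140 − 1)
= 41.5 · (173/140 − 1)
= 41.5 · 0.2357
= 9.78 L

9.8 L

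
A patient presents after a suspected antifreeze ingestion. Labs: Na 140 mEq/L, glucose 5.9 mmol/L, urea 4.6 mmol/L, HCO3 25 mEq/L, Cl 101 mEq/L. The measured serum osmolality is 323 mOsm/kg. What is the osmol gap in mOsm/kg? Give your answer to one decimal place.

32.5 mOsm/kg

Calculated osmolality = 2·Na + glucose + urea
= 2·140 + 5.9 + 4.6
= 280 + 5.90 + 4.60
= 290.5 mOsm/kg ≈ 290.5 mOsm/kg
Osmolar gap = measured − calculated = 323 − 290.5 = 32.5 mOsm/kg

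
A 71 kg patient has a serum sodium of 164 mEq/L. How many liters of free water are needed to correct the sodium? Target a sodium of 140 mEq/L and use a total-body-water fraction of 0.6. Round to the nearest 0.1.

7.3 L

TBW = 0.6 · 71 = 42.6 L
Free water deficit = TBW · (Na/140 − 1)
= 42.6 · (164/140 − 1)
= 42.6 · 0.1714
= 7.3 L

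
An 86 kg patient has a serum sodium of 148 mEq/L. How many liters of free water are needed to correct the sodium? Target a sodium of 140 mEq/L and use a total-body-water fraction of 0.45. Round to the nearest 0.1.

TBW = 0.45 · 86 = 38.7 L
Free water deficit = TBW · (Na/140 − 1)
= 38.7 · (148/140 − 1)
= 38.7 · 0.0571
= 2.21 L

2.2 L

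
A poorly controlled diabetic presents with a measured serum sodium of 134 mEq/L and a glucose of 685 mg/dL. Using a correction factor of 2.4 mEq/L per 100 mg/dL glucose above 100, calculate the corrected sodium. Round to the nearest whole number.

148 mEq/L

Corrected Na = measured Na + 2.4 · (glucose − 100)/100
= 134 + 2.4 · (685 − 100)/100
= 134 + 14
= 148 mEq/L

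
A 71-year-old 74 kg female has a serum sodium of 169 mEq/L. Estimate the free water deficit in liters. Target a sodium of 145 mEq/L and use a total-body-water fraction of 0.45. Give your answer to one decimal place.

TBW = 0.45 · 74 = 33.3 L
Free water deficit = TBW · (Na/145 − 1)
= 33.3 · (169/145 − 1)
= 33.3 · 0.1655
= 5.51 L

5.5 L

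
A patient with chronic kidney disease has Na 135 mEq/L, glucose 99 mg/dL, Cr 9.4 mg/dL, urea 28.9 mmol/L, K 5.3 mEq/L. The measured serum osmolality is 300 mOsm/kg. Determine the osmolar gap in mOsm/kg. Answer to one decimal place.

-4.4 mOsm/kg

Calculated osmolality = 2·Na + glucose/18 + urea
= 2·135 + 99/18 + 28.9
= 270 + 5.50 + 28.90
= 304.4 mOsm/kg ≈ 304.4 mOsm/kg
Osmolar gap = measured − calculated = 300 − 304.4 = -4.4 mOsm/kg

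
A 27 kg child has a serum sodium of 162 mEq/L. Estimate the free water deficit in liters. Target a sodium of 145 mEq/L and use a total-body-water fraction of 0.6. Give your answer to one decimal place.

TBW = 0.6 · 27 = 16.2 L
Free water deficit = TBW · (Na/145 − 1)
= 16.2 · (162/145 − 1)
= 16.2 · 0.1172
= 1.9 L

1.9 L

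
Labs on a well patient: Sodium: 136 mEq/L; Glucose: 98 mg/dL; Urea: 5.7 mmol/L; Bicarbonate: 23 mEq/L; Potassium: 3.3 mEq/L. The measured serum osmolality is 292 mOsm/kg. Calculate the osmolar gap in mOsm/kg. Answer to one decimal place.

8.9 mOsm/kg

Calculated osmolality = 2·Na + glucose/18 + urea
= 2·136 + 98/18 + 5.7
= 272 + 5.44 + 5.70
= 283.14 mOsm/kg ≈ 283.1 mOsm/kg
Osmolar gap = measured − calculated = 292 − 283.1 = 8.9 mOsm/kg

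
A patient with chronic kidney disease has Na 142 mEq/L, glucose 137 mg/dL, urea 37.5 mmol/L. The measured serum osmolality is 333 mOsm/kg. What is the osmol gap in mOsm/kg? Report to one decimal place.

3.9 mOsm/kg

Calculated osmolality = 2·Na + glucose/18 + urea
= 2·142 + 137/18 + 37.5
= 284 + 7.61 + 37.50
= 329.11 mOsm/kg ≈ 329.1 mOsm/kg
Osmolar gap = measured − calculated = 333 − 329.1 = 3.9 mOsm/kg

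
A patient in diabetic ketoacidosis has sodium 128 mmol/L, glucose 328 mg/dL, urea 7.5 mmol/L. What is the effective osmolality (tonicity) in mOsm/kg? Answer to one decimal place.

274.2 mOsm/kg

Effective osmolality excludes urea (freely permeant across cell membranes):
2·Na + glucose/18
= 2·128 + 328/18
= 256 + 18.22
= 274.22 mOsm/kg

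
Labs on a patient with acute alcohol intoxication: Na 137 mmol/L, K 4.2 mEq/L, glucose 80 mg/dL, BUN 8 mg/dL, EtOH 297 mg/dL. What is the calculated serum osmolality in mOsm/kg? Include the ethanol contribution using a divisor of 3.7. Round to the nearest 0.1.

Calculated osmolality = 2·Na + glucose/18 + BUN/2.8 + ethanol/3.7
= 2·137 + 80/18 + 8/2.8 + 297/3.7
= 274 + 4.44 + 2.86 + 80.27
= 361.57 mOsm/kg

361.6 mOsm/kg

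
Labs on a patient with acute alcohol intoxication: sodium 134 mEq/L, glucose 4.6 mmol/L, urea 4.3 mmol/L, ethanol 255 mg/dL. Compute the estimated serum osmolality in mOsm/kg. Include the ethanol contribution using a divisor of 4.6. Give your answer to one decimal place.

332.3 mOsm/kg

Calculated osmolality = 2·Na + glucose + urea + ethanol/4.6
= 2·134 + 4.6 + 4.3 + 255/4.6
= 268 + 4.60 + 4.30 + 55.43
= 332.33 mOsm/kg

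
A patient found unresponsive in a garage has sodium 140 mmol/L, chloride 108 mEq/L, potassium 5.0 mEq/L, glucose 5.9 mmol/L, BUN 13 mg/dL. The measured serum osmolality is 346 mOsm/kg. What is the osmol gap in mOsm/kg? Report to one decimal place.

55.5 mOsm/kg

Calculated osmolality = 2·Na + glucose + BUN/2.8
= 2·140 + 5.9 + 13/2.8
= 280 + 5.90 + 4.64
= 290.54 mOsm/kg ≈ 290.5 mOsm/kg
Osmolar gap = measured − calculated = 346 − 290.5 = 55.5 mOsm/kg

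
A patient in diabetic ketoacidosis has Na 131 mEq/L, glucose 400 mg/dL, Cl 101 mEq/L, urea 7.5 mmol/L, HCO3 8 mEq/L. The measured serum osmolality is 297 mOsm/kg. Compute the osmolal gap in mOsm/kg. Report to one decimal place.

5.3 mOsm/kg

Calculated osmolality = 2·Na + glucose/18 + urea
= 2·131 + 400/18 + 7.5
= 262 + 22.22 + 7.50
= 291.72 mOsm/kg ≈ 291.7 mOsm/kg
Osmolar gap = measured − calculated = 297 − 291.7 = 5.3 mOsm/kg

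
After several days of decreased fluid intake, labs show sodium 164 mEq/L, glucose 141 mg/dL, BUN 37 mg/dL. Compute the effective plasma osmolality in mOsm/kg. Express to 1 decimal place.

335.8 mOsm/kg

Effective osmolality excludes urea (freely permeant across cell membranes):
2·Na + glucose/18
= 2·164 + 141/18
= 328 + 7.83
= 335.83 mOsm/kg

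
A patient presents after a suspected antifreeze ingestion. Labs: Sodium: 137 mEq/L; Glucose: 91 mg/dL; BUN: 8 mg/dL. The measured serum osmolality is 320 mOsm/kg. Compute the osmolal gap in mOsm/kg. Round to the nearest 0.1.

38.1 mOsm/kg

Calculated osmolality = 2·Na + glucose/18 + BUN/2.8
= 2·137 + 91/18 + 8/2.8
= 274 + 5.06 + 2.86
= 281.92 mOsm/kg ≈ 281.9 mOsm/kg
Osmolar gap = measured − calculated = 320 − 281.9 = 38.1 mOsm/kg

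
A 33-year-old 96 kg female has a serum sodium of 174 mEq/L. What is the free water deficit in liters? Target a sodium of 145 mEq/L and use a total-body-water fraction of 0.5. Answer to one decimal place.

9.6 L

TBW = 0.5 · 96 = 48 L
Free water deficit = TBW · (Na/145 − 1)
= 48 · (174/145 − 1)
= 48 · 0.2
= 9.6 L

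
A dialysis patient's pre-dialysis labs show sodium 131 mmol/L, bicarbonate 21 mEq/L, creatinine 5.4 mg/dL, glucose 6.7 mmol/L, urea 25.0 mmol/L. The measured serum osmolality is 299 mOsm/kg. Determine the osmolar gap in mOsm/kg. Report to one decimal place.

Calculated osmolality = 2·Na + glucose + urea
= 2·131 + 6.7 + 25
= 262 + 6.70 + 25
= 293.7 mOsm/kg ≈ 293.7 mOsm/kg
Osmolar gap = measured − calculated = 299 − 293.7 = 5.3 mOsm/kg

5.3 mOsm/kg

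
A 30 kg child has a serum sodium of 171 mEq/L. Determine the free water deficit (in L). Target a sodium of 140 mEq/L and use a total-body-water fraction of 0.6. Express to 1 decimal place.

TBW = 0.6 · 30 = 18 L
Free water deficit = TBW · (Na/140 − 1)
= 18 · (171/140 − 1)
= 18 · 0.2214
= 3.99 L

4.0 L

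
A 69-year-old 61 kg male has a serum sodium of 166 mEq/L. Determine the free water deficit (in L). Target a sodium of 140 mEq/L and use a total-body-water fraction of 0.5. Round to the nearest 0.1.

5.7 L

TBW = 0.5 · 61 = 30.5 L
Free water deficit = TBW · (Na/140 − 1)
= 30.5 · (166/140 − 1)
= 30.5 · 0.1857
= 5.66 L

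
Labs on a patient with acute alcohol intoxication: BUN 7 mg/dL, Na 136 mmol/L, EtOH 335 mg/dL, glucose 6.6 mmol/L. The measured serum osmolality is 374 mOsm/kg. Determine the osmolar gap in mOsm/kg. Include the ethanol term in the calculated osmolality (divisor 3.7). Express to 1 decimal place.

Calculated osmolality = 2·Na + glucose + BUN/2.8 + ethanol/3.7
= 2·136 + 6.6 + 7/2.8 + 335/3.7
= 272 + 6.60 + 2.50 + 90.54
= 371.64 mOsm/kg ≈ 371.6 mOsm/kg
Osmolar gap = measured − calculated = 374 − 371.6 = 2.4 mOsm/kg

2.4 mOsm/kg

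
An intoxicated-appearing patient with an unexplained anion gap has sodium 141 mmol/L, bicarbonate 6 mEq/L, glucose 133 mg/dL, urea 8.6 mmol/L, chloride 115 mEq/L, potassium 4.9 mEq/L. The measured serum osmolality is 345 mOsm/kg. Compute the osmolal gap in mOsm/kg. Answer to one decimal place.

47.0 mOsm/kg

Calculated osmolality = 2·Na + glucose/18 + urea
= 2·141 + 133/18 + 8.6
= 282 + 7.39 + 8.60
= 297.99 mOsm/kg ≈ 298.0 mOsm/kg
Osmolar gap = measured − calculated = 345 − 298.0 = 47.0 mOsm/kg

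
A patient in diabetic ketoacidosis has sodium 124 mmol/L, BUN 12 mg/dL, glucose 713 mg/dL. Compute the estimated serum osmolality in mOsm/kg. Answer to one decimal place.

291.9 mOsm/kg

Calculated osmolality = 2·Na + glucose/18 + BUN/2.8
= 2·124 + 713/18 + 12/2.8
= 248 + 39.61 + 4.29
= 291.9 mOsm/kg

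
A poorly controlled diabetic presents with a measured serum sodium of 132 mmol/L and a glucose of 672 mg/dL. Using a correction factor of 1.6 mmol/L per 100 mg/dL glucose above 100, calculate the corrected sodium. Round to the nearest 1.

141 mmol/L

Corrected Na = measured Na + 1.6 · (glucose − 100)/100
= 132 + 1.6 · (672 − 100)/100
= 132 + 9.2
= 141.2 mmol/L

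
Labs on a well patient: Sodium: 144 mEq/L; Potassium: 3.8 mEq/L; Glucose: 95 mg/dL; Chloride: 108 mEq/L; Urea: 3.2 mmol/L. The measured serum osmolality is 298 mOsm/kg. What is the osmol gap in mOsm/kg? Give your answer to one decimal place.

Calculated osmolality = 2·Na + glucose/18 + urea
= 2·144 + 95/18 + 3.2
= 288 + 5.28 + 3.20
= 296.48 mOsm/kg ≈ 296.5 mOsm/kg
Osmolar gap = measured − calculated = 298 − 296.5 = 1.5 mOsm/kg

1.5 mOsm/kg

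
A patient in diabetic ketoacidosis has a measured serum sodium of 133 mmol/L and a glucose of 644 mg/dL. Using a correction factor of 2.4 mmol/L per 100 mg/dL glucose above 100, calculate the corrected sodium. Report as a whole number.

146 mmol/L

Corrected Na = measured Na + 2.4 · (glucose − 100)/100
= 133 + 2.4 · (644 − 100)/100
= 133 + 13.1
= 146.1 mmol/L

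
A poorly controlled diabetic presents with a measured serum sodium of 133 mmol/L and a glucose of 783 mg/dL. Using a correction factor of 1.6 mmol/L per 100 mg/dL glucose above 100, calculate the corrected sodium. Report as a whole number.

144 mmol/L

Corrected Na = measured Na + 1.6 · (glucose − 100)/100
= 133 + 1.6 · (783 − 100)/100
= 133 + 10.9
= 143.9 mmol/L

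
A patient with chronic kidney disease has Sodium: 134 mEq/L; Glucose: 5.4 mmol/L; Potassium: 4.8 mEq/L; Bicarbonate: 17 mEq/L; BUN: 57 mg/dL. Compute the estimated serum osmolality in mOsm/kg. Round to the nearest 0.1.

293.8 mOsm/kg

Calculated osmolality = 2·Na + glucose + BUN/2.8
= 2·134 + 5.4 + 57/2.8
= 268 + 5.40 + 20.36
= 293.76 mOsm/kg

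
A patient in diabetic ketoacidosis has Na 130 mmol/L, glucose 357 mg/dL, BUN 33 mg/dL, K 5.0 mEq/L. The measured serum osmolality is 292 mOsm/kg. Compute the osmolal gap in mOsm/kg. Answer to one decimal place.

0.4 mOsm/kg

Calculated osmolality = 2·Na + glucose/18 + BUN/2.8
= 2·130 + 357/18 + 33/2.8
= 260 + 19.83 + 11.79
= 291.62 mOsm/kg ≈ 291.6 mOsm/kg
Osmolar gap = measured − calculated = 292 − 291.6 = 0.4 mOsm/kg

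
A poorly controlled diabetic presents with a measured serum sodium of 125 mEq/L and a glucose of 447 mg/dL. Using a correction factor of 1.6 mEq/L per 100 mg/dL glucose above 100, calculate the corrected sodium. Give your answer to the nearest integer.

Corrected Na = measured Na + 1.6 · (glucose − 100)/100
= 125 + 1.6 · (447 − 100)/100
= 125 + 5.6
= 130.6 mEq/L

131 mEq/L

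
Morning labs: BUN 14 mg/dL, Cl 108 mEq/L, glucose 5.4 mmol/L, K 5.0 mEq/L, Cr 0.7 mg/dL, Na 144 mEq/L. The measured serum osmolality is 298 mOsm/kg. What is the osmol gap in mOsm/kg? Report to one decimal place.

Calculated osmolality = 2·Na + glucose + BUN/2.8
= 2·144 + 5.4 + 14/2.8
= 288 + 5.40 + 5
= 298.4 mOsm/kg ≈ 298.4 mOsm/kg
Osmolar gap = measured − calculated = 298 − 298.4 = -0.4 mOsm/kg

-0.4 mOsm/kg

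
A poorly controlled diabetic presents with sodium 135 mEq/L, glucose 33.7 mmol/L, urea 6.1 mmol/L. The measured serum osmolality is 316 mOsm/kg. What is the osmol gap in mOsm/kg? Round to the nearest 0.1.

6.2 mOsm/kg

Calculated osmolality = 2·Na + glucose + urea
= 2·135 + 33.7 + 6.1
= 270 + 33.70 + 6.10
= 309.8 mOsm/kg ≈ 309.8 mOsm/kg
Osmolar gap = measured − calculated = 316 − 309.8 = 6.2 mOsm/kg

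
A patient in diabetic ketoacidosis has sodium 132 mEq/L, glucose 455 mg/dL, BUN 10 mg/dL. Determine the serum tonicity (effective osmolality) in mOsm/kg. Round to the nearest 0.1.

289.3 mOsm/kg

Effective osmolality excludes urea (freely permeant across cell membranes):
2·Na + glucose/18
= 2·132 + 455/18
= 264 + 25.28
= 289.28 mOsm/kg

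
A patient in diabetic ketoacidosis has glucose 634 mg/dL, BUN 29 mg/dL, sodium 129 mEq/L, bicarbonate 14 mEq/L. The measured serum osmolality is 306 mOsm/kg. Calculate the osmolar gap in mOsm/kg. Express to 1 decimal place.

Calculated osmolality = 2·Na + glucose/18 + BUN/2.8
= 2·129 + 634/18 + 29/2.8
= 258 + 35.22 + 10.36
= 303.58 mOsm/kg ≈ 303.6 mOsm/kg
Osmolar gap = measured − calculated = 306 − 303.6 = 2.4 mOsm/kg

2.4 mOsm/kg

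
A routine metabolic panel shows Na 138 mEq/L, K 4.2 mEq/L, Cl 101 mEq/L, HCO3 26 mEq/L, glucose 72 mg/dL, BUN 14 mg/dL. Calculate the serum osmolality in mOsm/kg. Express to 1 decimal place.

Calculated osmolality = 2·Na + glucose/18 + BUN/2.8
= 2·138 + 72/18 + 14/2.8
= 276 + 4 + 5
= 285 mOsm/kg

285.0 mOsm/kg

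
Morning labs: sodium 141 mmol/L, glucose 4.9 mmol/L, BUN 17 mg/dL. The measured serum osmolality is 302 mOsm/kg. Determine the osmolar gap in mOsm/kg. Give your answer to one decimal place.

Calculated osmolality = 2·Na + glucose + BUN/2.8
= 2·141 + 4.9 + 17/2.8
= 282 + 4.90 + 6.07
= 292.97 mOsm/kg ≈ 293.0 mOsm/kg
Osmolar gap = measured − calculated = 302 − 293.0 = 9.0 mOsm/kg

9.0 mOsm/kg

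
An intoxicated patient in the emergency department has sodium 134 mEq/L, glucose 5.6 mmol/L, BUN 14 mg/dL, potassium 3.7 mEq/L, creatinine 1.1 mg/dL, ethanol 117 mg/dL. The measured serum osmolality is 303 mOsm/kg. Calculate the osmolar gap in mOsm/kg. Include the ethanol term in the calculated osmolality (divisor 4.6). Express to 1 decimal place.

-1.0 mOsm/kg

Calculated osmolality = 2·Na + glucose + BUN/2.8 + ethanol/4.6
= 2·134 + 5.6 + 14/2.8 + 117/4.6
= 268 + 5.60 + 5 + 25.43
= 304.03 mOsm/kg ≈ 304.0 mOsm/kg
Osmolar gap = measured − calculated = 303 − 304.0 = -1.0 mOsm/kg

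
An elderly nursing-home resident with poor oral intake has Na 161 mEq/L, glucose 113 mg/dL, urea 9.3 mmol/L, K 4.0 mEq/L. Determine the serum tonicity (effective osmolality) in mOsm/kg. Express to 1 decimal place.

328.3 mOsm/kg

Effective osmolality excludes urea (freely permeant across cell membranes):
2·Na + glucose/18
= 2·161 + 113/18
= 322 + 6.28
= 328.28 mOsm/kg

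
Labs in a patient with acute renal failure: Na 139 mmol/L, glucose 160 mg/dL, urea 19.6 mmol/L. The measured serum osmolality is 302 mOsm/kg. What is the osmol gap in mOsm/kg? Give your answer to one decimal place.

-4.5 mOsm/kg

Calculated osmolality = 2·Na + glucose/18 + urea
= 2·139 + 160/18 + 19.6
= 278 + 8.89 + 19.60
= 306.49 mOsm/kg ≈ 306.5 mOsm/kg
Osmolar gap = measured − calculated = 302 − 306.5 = -4.5 mOsm/kg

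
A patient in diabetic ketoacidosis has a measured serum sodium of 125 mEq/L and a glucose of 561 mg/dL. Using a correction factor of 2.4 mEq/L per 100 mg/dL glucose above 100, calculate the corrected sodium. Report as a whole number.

136 mEq/L

Corrected Na = measured Na + 2.4 · (glucose − 100)/100
= 125 + 2.4 · (561 − 100)/100
= 125 + 11.1
= 136.1 mEq/L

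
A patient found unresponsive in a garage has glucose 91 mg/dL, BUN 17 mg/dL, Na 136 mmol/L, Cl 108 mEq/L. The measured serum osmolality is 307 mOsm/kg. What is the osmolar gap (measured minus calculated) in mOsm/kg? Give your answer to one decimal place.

Calculated osmolality = 2·Na + glucose/18 + BUN/2.8
= 2·136 + 91/18 + 17/2.8
= 272 + 5.06 + 6.07
= 283.13 mOsm/kg ≈ 283.1 mOsm/kg
Osmolar gap = measured − calculated = 307 − 283.1 = 23.9 mOsm/kg

23.9 mOsm/kg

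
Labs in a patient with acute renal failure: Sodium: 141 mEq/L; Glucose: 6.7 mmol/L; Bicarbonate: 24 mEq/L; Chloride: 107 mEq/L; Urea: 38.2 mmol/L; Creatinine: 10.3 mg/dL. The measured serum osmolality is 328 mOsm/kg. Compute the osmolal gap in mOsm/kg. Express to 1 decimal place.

1.1 mOsm/kg

Calculated osmolality = 2·Na + glucose + urea
= 2·141 + 6.7 + 38.2
= 282 + 6.70 + 38.20
= 326.9 mOsm/kg ≈ 326.9 mOsm/kg
Osmolar gap = measured − calculated = 328 − 326.9 = 1.1 mOsm/kg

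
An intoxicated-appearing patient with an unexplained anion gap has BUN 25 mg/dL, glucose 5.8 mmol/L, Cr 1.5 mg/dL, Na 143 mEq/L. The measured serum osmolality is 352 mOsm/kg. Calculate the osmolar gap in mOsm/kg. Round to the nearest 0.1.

Calculated osmolality = 2·Na + glucose + BUN/2.8
= 2·143 + 5.8 + 25/2.8
= 286 + 5.80 + 8.93
= 300.73 mOsm/kg ≈ 300.7 mOsm/kg
Osmolar gap = measured − calculated = 352 − 300.7 = 51.3 mOsm/kg

51.3 mOsm/kg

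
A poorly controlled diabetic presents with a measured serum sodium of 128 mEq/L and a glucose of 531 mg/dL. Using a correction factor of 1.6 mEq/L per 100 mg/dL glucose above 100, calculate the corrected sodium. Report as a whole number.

135 mEq/L

Corrected Na = measured Na + 1.6 · (glucose − 100)/100
= 128 + 1.6 · (531 − 100)/100
= 128 + 6.9
= 134.9 mEq/L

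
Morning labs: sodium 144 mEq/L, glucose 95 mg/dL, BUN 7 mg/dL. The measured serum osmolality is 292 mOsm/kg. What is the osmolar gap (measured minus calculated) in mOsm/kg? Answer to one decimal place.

-3.8 mOsm/kg

Calculated osmolality = 2·Na + glucose/18 + BUN/2.8
= 2·144 + 95/18 + 7/2.8
= 288 + 5.28 + 2.50
= 295.78 mOsm/kg ≈ 295.8 mOsm/kg
Osmolar gap = measured − calculated = 292 − 295.8 = -3.8 mOsm/kg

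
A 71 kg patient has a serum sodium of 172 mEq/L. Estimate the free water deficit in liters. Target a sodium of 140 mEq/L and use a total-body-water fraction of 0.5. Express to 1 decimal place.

TBW = 0.5 · 71 = 35.5 L
Free water deficit = TBW · (Na/140 − 1)
= 35.5 · (172/140 − 1)
= 35.5 · 0.2286
= 8.12 L

8.1 L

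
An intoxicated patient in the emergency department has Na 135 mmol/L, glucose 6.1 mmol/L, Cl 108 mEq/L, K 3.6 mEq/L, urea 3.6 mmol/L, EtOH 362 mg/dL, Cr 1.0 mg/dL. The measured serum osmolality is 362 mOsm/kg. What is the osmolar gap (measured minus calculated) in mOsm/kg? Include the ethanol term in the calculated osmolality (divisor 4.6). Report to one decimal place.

3.6 mOsm/kg

Calculated osmolality = 2·Na + glucose + urea + ethanol/4.6
= 2·135 + 6.1 + 3.6 + 362/4.6
= 270 + 6.10 + 3.60 + 78.70
= 358.4 mOsm/kg ≈ 358.4 mOsm/kg
Osmolar gap = measured − calculated = 362 − 358.4 = 3.6 mOsm/kg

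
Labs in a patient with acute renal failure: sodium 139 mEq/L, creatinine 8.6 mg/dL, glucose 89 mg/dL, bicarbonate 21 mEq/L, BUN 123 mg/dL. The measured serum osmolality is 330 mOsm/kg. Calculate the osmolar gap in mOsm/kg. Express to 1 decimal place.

Calculated osmolality = 2·Na + glucose/18 + BUN/2.8
= 2·139 + 89/18 + 123/2.8
= 278 + 4.94 + 43.93
= 326.87 mOsm/kg ≈ 326.9 mOsm/kg
Osmolar gap = measured − calculated = 330 − 326.9 = 3.1 mOsm/kg

3.1 mOsm/kg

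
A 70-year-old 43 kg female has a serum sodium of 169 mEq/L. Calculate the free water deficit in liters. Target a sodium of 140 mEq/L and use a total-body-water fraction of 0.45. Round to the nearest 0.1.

4.0 L

TBW = 0.45 · 43 = 19.35 L
Free water deficit = TBW · (Na/140 − 1)
= 19.35 · (169/140 − 1)
= 19.35 · 0.2071
= 4.01 L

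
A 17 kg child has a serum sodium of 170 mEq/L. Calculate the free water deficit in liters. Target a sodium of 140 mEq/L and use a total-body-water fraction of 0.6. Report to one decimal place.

2.2 L

TBW = 0.6 · 17 = 10.2 L
Free water deficit = TBW · (Na/140 − 1)
= 10.2 · (170/140 − 1)
= 10.2 · 0.2143
= 2.19 L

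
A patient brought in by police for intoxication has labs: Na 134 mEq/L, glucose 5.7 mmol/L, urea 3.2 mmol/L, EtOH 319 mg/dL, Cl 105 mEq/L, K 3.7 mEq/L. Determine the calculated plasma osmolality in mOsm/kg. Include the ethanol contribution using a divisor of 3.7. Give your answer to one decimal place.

363.1 mOsm/kg

Calculated osmolality = 2·Na + glucose + urea + ethanol/3.7
= 2·134 + 5.7 + 3.2 + 319/3.7
= 268 + 5.70 + 3.20 + 86.22
= 363.12 mOsm/kg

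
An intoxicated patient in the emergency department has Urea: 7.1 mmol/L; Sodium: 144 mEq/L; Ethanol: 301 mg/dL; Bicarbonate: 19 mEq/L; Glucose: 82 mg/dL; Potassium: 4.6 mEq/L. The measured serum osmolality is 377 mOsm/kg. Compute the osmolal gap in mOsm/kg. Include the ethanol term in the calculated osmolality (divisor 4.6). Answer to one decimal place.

11.9 mOsm/kg

Calculated osmolality = 2·Na + glucose/18 + urea + ethanol/4.6
= 2·144 + 82/18 + 7.1 + 301/4.6
= 288 + 4.56 + 7.10 + 65.43
= 365.09 mOsm/kg ≈ 365.1 mOsm/kg
Osmolar gap = measured − calculated = 377 − 365.1 = 11.9 mOsm/kg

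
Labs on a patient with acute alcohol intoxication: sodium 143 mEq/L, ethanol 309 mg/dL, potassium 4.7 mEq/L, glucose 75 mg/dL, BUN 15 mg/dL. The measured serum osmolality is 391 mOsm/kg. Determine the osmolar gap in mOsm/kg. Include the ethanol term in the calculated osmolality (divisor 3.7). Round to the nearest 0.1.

12.0 mOsm/kg

Calculated osmolality = 2·Na + glucose/18 + BUN/2.8 + ethanol/3.7
= 2·143 + 75/18 + 15/2.8 + 309/3.7
= 286 + 4.17 + 5.36 + 83.51
= 379.04 mOsm/kg ≈ 379.0 mOsm/kg
Osmolar gap = measured − calculated = 391 − 379.0 = 12.0 mOsm/kg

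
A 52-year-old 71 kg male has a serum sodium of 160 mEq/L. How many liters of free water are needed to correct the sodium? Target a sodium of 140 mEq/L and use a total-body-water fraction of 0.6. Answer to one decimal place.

TBW = 0.6 · 71 = 42.6 L
Free water deficit = TBW · (Na/140 − 1)
= 42.6 · (160/140 − 1)
= 42.6 · 0.1429
= 6.09 L

6.1 L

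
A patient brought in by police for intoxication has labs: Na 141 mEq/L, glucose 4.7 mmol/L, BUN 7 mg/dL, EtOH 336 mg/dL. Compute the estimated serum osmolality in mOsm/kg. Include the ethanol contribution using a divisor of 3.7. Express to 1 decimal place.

Calculated osmolality = 2·Na + glucose + BUN/2.8 + ethanol/3.7
= 2·141 + 4.7 + 7/2.8 + 336/3.7
= 282 + 4.70 + 2.50 + 90.81
= 380.01 mOsm/kg

380.0 mOsm/kg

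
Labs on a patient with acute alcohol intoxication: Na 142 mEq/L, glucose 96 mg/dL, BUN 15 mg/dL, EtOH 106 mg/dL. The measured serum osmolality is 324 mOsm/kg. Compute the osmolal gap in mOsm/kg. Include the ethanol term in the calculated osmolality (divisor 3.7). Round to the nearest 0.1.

0.7 mOsm/kg

Calculated osmolality = 2·Na + glucose/18 + BUN/2.8 + ethanol/3.7
= 2·142 + 96/18 + 15/2.8 + 106/3.7
= 284 + 5.33 + 5.36 + 28.65
= 323.34 mOsm/kg ≈ 323.3 mOsm/kg
Osmolar gap = measured − calculated = 324 − 323.3 = 0.7 mOsm/kg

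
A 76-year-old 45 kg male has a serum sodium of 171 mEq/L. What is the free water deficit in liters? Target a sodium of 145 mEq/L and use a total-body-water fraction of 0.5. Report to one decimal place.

TBW = 0.5 · 45 = 22.5 L
Free water deficit = TBW · (Na/145 − 1)
= 22.5 · (171/145 − 1)
= 22.5 · 0.1793
= 4.03 L

4.0 L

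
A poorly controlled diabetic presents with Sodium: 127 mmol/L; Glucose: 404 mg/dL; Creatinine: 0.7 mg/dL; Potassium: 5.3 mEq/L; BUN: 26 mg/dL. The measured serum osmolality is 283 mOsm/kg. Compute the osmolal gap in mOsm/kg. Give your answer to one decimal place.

-2.7 mOsm/kg

Calculated osmolality = 2·Na + glucose/18 + BUN/2.8
= 2·127 + 404/18 + 26/2.8
= 254 + 22.44 + 9.29
= 285.73 mOsm/kg ≈ 285.7 mOsm/kg
Osmolar gap = measured − calculated = 283 − 285.7 = -2.7 mOsm/kg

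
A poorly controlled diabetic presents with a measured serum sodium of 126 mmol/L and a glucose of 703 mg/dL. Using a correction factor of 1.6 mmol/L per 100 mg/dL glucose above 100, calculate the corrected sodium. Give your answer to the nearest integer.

136 mmol/L

Corrected Na = measured Na + 1.6 · (glucose − 100)/100
= 126 + 1.6 · (703 − 100)/100
= 126 + 9.6
= 135.6 mmol/L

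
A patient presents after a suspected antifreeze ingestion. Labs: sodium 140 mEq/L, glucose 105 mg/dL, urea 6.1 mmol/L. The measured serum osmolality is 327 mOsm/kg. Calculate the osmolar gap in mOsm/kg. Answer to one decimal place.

35.1 mOsm/kg

Calculated osmolality = 2·Na + glucose/18 + urea
= 2·140 + 105/18 + 6.1
= 280 + 5.83 + 6.10
= 291.93 mOsm/kg ≈ 291.9 mOsm/kg
Osmolar gap = measured − calculated = 327 − 291.9 = 35.1 mOsm/kg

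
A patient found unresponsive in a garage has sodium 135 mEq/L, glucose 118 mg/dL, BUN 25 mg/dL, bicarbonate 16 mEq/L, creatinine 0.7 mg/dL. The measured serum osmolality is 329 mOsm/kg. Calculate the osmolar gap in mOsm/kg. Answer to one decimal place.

Calculated osmolality = 2·Na + glucose/18 + BUN/2.8
= 2·135 + 118/18 + 25/2.8
= 270 + 6.56 + 8.93
= 285.49 mOsm/kg ≈ 285.5 mOsm/kg
Osmolar gap = measured − calculated = 329 − 285.5 = 43.5 mOsm/kg

43.5 mOsm/kg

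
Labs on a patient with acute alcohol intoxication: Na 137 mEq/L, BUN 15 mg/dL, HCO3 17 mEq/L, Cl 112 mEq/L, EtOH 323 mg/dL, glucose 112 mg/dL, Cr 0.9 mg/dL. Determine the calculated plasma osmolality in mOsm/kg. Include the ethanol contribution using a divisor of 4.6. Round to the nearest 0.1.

355.8 mOsm/kg

Calculated osmolality = 2·Na + glucose/18 + BUN/2.8 + ethanol/4.6
= 2·137 + 112/18 + 15/2.8 + 323/4.6
= 274 + 6.22 + 5.36 + 70.22
= 355.8 mOsm/kg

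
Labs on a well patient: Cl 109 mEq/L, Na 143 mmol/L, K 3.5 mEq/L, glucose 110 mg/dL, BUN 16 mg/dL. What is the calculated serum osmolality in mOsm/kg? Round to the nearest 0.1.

Calculated osmolality = 2·Na + glucose/18 + BUN/2.8
= 2·143 + 110/18 + 16/2.8
= 286 + 6.11 + 5.71
= 297.82 mOsm/kg

297.8 mOsm/kg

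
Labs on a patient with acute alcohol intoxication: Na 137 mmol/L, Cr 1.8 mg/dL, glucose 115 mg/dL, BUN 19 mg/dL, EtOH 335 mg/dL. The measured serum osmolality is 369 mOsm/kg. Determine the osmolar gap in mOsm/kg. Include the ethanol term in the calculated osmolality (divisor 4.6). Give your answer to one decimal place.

9.0 mOsm/kg

Calculated osmolality = 2·Na + glucose/18 + BUN/2.8 + ethanol/4.6
= 2·137 + 115/18 + 19/2.8 + 335/4.6
= 274 + 6.39 + 6.79 + 72.83
= 360.01 mOsm/kg ≈ 360.0 mOsm/kg
Osmolar gap = measured − calculated = 369 − 360.0 = 9.0 mOsm/kg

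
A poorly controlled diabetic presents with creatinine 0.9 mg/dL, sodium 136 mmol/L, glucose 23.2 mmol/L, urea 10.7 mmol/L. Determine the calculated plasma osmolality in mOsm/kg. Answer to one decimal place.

305.9 mOsm/kg

Calculated osmolality = 2·Na + glucose + urea
= 2·136 + 23.2 + 10.7
= 272 + 23.20 + 10.70
= 305.9 mOsm/kg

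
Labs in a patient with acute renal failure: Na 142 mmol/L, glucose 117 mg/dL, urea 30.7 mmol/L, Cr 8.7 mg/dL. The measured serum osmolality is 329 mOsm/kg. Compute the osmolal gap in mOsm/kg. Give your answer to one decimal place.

7.8 mOsm/kg

Calculated osmolality = 2·Na + glucose/18 + urea
= 2·142 + 117/18 + 30.7
= 284 + 6.50 + 30.70
= 321.2 mOsm/kg ≈ 321.2 mOsm/kg
Osmolar gap = measured − calculated = 329 − 321.2 = 7.8 mOsm/kg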